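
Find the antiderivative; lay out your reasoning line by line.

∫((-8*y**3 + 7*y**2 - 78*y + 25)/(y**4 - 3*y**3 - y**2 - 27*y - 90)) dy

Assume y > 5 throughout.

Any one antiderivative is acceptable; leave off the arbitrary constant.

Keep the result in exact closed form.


Step 1. Decompose ∫((-8*y**3 + 7*y**2 - 78*y + 25)/(y**4 - 3*y**3 - y**2 - 27*y - 90)) dy by partial fractions, (-8*y**3 + 7*y**2 - 78*y + 25)/(y**4 - 3*y**3 - y**2 - 27*y - 90) = 2/(y**2 + 9) - 3/(y + 2) - 5/(y - 5): now ∫(-5/(y - 5)) dy + ∫(-3/(y + 2)) dy + ∫(2/(y**2 + 9)) dy.
Step 2. Evaluate the standard form [assuming y > -2]: now -3*log(y + 2) + ∫(-5/(y - 5)) dy + ∫(2/(y**2 + 9)) dy.
Step 3. Evaluate the standard form [assuming y > 5]: now -5*log(y - 5) - 3*log(y + 2) + ∫(2/(y**2 + 9)) dy.
Step 4. Evaluate the standard form: now -5*log(y - 5) - 3*log(y + 2) + 2*atan(y/3)/3.
Answer: -5*log(y - 5) - 3*log(y + 2) + 2*atan(y/3)/3.


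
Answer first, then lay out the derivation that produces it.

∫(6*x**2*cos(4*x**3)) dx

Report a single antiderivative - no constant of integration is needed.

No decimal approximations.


The answer is sin(4*x**3)/2.
Step 1. Substitute u = x**3, turning ∫(6*x**2*cos(4*x**3)) dx into ∫(2*cos(4*u)) du: now ∫(2*cos(4*u)) du.
Step 2. Evaluate the standard form: now sin(4*u)/2.
Step 3. Substitute back u = x**3: now sin(4*x**3)/2.
Answer: sin(4*x**3)/2.


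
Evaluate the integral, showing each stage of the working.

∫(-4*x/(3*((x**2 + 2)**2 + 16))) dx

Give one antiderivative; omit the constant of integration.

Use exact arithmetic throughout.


Step 1. Substitute u = x**2 + 2, turning ∫(-4*x/(3*((x**2 + 2)**2 + 16))) dx into ∫(-2/(3*(u**2 + 16))) du: now ∫(-2/(3*(u**2 + 16))) du.
Step 2. Evaluate the standard form: now -atan(u/4)/6.
Step 3. Substitute back u = x**2 + 2: now -atan(x**2/4 + 1/2)/6.
Answer: -atan(x**2/4 + 1/2)/6.


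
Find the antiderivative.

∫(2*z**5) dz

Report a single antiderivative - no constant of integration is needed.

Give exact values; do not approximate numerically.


Answer: z**6/3.


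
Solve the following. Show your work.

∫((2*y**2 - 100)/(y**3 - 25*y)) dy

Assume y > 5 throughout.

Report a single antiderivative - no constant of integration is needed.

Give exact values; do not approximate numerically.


Step 1. Decompose ∫((2*y**2 - 100)/(y**3 - 25*y)) dy by partial fractions, (2*y**2 - 100)/(y**3 - 25*y) = -1/(y + 5) - 1/(y - 5) + 4/y: now ∫(4/y) dy + ∫(-1/(y - 5)) dy + ∫(-1/(y + 5)) dy.
Step 2. Evaluate the standard form [assuming y > 0]: now 4*log(y) + ∫(-1/(y - 5)) dy + ∫(-1/(y + 5)) dy.
Step 3. Evaluate the standard form [assuming y > -5]: now 4*log(y) - log(y + 5) + ∫(-1/(y - 5)) dy.
Step 4. Evaluate the standard form [assuming y > 5]: now 4*log(y) - log(y - 5) - log(y + 5).
Answer: 4*log(y) - log(y - 5) - log(y + 5).


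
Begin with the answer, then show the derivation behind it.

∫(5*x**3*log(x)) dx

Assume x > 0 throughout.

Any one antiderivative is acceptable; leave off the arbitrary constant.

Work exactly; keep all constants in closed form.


The answer is 5*x**4*log(x)/4 - 5*x**4/16.
Step 1. Integrate ∫(5*x**3*log(x)) dx by parts with u = log(x), dv = (5*x**3) dx, so v = 5*x**4/4 [assuming x > 0]: now 5*x**4*log(x)/4 + ∫(-5*x**3/4) dx.
Step 2. Evaluate the standard form: now 5*x**4*log(x)/4 - 5*x**4/16.
Answer: 5*x**4*log(x)/4 - 5*x**4/16.


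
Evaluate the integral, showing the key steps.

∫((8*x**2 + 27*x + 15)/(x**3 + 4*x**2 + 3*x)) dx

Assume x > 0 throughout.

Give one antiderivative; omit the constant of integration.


Step 1. Decompose ∫((8*x**2 + 27*x + 15)/(x**3 + 4*x**2 + 3*x)) dx by partial fractions, (8*x**2 + 27*x + 15)/(x**3 + 4*x**2 + 3*x) = 1/(x + 3) + 2/(x + 1) + 5/x: now ∫(5/x) dx + ∫(2/(x + 1)) dx + ∫(1/(x + 3)) dx.
Step 2. Evaluate the standard form [assuming x > -1]: now 2*log(x + 1) + ∫(5/x) dx + ∫(1/(x + 3)) dx.
Step 3. Evaluate the standard form [assuming x > 0]: now 5*log(x) + 2*log(x + 1) + ∫(1/(x + 3)) dx.
Step 4. Evaluate the standard form [assuming x > -3]: now 5*log(x) + 2*log(x + 1) + log(x + 3).
Answer: 5*log(x) + 2*log(x + 1) + log(x + 3).


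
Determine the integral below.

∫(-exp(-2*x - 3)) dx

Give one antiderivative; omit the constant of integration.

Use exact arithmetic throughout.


Answer: exp(-2*x - 3)/2.


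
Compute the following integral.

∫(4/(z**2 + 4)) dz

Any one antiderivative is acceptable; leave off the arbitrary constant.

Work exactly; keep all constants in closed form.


Answer: 2*atan(z/2).


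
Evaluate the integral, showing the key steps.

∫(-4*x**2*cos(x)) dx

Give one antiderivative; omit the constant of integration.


Step 1. Integrate ∫(-4*x**2*cos(x)) dx by parts with u = x**2, dv = (-4*cos(x)) dx, so v = -4*sin(x): now -4*x**2*sin(x) + ∫(8*x*sin(x)) dx.
Step 2. Integrate ∫(8*x*sin(x)) dx by parts with u = x, dv = (8*sin(x)) dx, so v = -8*cos(x): now -4*x**2*sin(x) - 8*x*cos(x) + ∫(8*cos(x)) dx.
Step 3. Evaluate the standard form: now -4*x**2*sin(x) - 8*x*cos(x) + 8*sin(x).
Answer: -4*x**2*sin(x) - 8*x*cos(x) + 8*sin(x).


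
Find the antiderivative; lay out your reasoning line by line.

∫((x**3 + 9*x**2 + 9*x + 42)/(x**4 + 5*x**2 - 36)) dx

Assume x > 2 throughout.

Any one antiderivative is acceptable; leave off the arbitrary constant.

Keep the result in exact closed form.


Step 1. Decompose ∫((x**3 + 9*x**2 + 9*x + 42)/(x**4 + 5*x**2 - 36)) dx by partial fractions, (x**3 + 9*x**2 + 9*x + 42)/(x**4 + 5*x**2 - 36) = 3/(x**2 + 9) - 1/(x + 2) + 2/(x - 2): now ∫(2/(x - 2)) dx + ∫(-1/(x + 2)) dx + ∫(3/(x**2 + 9)) dx.
Step 2. Evaluate the standard form [assuming x > 2]: now 2*log(x - 2) + ∫(-1/(x + 2)) dx + ∫(3/(x**2 + 9)) dx.
Step 3. Evaluate the standard form [assuming x > -2]: now 2*log(x - 2) - log(x + 2) + ∫(3/(x**2 + 9)) dx.
Step 4. Evaluate the standard form: now 2*log(x - 2) - log(x + 2) + atan(x/3).
Answer: 2*log(x - 2) - log(x + 2) + atan(x/3).


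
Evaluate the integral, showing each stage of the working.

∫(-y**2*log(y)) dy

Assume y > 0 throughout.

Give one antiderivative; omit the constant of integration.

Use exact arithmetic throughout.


Step 1. Integrate ∫(-y**2*log(y)) dy by parts with u = log(y), dv = (-y**2) dy, so v = -y**3/3 [assuming y > 0]: now -y**3*log(y)/3 + ∫(y**2/3) dy.
Step 2. Evaluate the standard form: now -y**3*log(y)/3 + y**3/9.
Answer: -y**3*log(y)/3 + y**3/9.


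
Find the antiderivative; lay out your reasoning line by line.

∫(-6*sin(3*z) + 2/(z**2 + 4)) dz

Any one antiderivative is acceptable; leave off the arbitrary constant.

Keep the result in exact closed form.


Step 1. Rewrite: now ∫(2/(z**2 + 4)) dz + ∫(-6*sin(3*z)) dz.
Step 2. Evaluate the standard form: now 2*cos(3*z) + ∫(2/(z**2 + 4)) dz.
Step 3. Evaluate the standard form: now 2*cos(3*z) + atan(z/2).
Answer: 2*cos(3*z) + atan(z/2).


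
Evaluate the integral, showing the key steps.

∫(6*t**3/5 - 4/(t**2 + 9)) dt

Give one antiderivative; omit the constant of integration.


Step 1. Rewrite: now ∫(6*t**3/5) dt + ∫(-4/(t**2 + 9)) dt.
Step 2. Evaluate the standard form: now -4*atan(t/3)/3 + ∫(6*t**3/5) dt.
Step 3. Evaluate the standard form: now 3*t**4/10 - 4*atan(t/3)/3.
Answer: 3*t**4/10 - 4*atan(t/3)/3.


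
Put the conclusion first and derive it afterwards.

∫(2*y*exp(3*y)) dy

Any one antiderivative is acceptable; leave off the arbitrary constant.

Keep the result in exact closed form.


The answer is 2*y*exp(3*y)/3 - 2*exp(3*y)/9.
Step 1. Integrate ∫(2*y*exp(3*y)) dy by parts with u = y, dv = (2*exp(3*y)) dy, so v = 2*exp(3*y)/3: now 2*y*exp(3*y)/3 + ∫(-2*exp(3*y)/3) dy.
Step 2. Evaluate the standard form: now 2*y*exp(3*y)/3 - 2*exp(3*y)/9.
Answer: 2*y*exp(3*y)/3 - 2*exp(3*y)/9.


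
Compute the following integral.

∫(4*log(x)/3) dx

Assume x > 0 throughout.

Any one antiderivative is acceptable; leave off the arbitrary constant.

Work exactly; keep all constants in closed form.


Answer: 4*x*log(x)/3 - 4*x/3.


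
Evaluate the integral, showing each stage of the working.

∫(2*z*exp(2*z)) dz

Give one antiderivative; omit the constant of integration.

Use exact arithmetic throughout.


Step 1. Integrate ∫(2*z*exp(2*z)) dz by parts with u = z, dv = (2*exp(2*z)) dz, so v = exp(2*z): now z*exp(2*z) + ∫(-exp(2*z)) dz.
Step 2. Evaluate the standard form: now z*exp(2*z) - exp(2*z)/2.
Answer: z*exp(2*z) - exp(2*z)/2.


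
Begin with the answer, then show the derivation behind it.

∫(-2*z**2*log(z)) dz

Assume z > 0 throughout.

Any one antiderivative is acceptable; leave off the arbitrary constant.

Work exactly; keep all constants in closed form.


The answer is -2*z**3*log(z)/3 + 2*z**3/9.
Step 1. Integrate ∫(-2*z**2*log(z)) dz by parts with u = log(z), dv = (-2*z**2) dz, so v = -2*z**3/3 [assuming z > 0]: now -2*z**3*log(z)/3 + ∫(2*z**2/3) dz.
Step 2. Evaluate the standard form: now -2*z**3*log(z)/3 + 2*z**3/9.
Answer: -2*z**3*log(z)/3 + 2*z**3/9.


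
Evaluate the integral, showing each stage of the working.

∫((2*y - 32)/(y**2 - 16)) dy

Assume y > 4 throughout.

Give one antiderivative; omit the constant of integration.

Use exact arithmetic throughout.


Step 1. Decompose ∫((2*y - 32)/(y**2 - 16)) dy by partial fractions, (2*y - 32)/(y**2 - 16) = 5/(y + 4) - 3/(y - 4): now ∫(-3/(y - 4)) dy + ∫(5/(y + 4)) dy.
Step 2. Evaluate the standard form [assuming y > -4]: now 5*log(y + 4) + ∫(-3/(y - 4)) dy.
Step 3. Evaluate the standard form [assuming y > 4]: now -3*log(y - 4) + 5*log(y + 4).
Answer: -3*log(y - 4) + 5*log(y + 4).


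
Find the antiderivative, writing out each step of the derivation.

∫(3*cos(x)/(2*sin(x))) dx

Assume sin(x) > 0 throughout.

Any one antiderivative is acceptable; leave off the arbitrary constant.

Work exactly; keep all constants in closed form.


Step 1. Substitute u = sin(x), turning ∫(3*cos(x)/(2*sin(x))) dx into ∫(3/(2*u)) du: now ∫(3/(2*u)) du.
Step 2. Evaluate the standard form [assuming u > 0]: now 3*log(u)/2.
Step 3. Substitute back u = sin(x): now 3*log(sin(x))/2.
Answer: 3*log(sin(x))/2.


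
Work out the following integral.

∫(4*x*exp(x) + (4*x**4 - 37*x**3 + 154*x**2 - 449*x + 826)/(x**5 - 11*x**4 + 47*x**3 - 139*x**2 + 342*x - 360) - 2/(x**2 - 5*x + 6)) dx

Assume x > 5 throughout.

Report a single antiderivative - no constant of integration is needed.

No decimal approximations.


Answer: 4*x*exp(x) - 4*exp(x) + 3*log(x - 5) - 3*log(x - 4) - 2*log(x - 3) + 6*log(x - 2) - 4*atan(x/3)/3.


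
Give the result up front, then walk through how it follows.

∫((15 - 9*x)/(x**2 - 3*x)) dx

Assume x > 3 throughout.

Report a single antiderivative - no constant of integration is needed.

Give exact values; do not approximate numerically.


The answer is -5*log(x) - 4*log(x - 3).
Step 1. Decompose ∫((15 - 9*x)/(x**2 - 3*x)) dx by partial fractions, (15 - 9*x)/(x**2 - 3*x) = -4/(x - 3) - 5/x: now ∫(-5/x) dx + ∫(-4/(x - 3)) dx.
Step 2. Evaluate the standard form [assuming x > 0]: now -5*log(x) + ∫(-4/(x - 3)) dx.
Step 3. Evaluate the standard form [assuming x > 3]: now -5*log(x) - 4*log(x - 3).
Answer: -5*log(x) - 4*log(x - 3).


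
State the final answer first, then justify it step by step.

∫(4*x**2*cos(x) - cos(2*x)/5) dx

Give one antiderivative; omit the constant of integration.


The answer is 4*x**2*sin(x) + 8*x*cos(x) - 8*sin(x) - sin(2*x)/10.
Step 1. Rewrite: now ∫(4*x**2*cos(x)) dx + ∫(-cos(2*x)/5) dx.
Step 2. Integrate ∫(4*x**2*cos(x)) dx by parts with u = x**2, dv = (4*cos(x)) dx, so v = 4*sin(x): now 4*x**2*sin(x) + ∫(-8*x*sin(x)) dx + ∫(-cos(2*x)/5) dx.
Step 3. Integrate ∫(-8*x*sin(x)) dx by parts with u = x, dv = (-8*sin(x)) dx, so v = 8*cos(x): now 4*x**2*sin(x) + 8*x*cos(x) + ∫(-8*cos(x)) dx + ∫(-cos(2*x)/5) dx.
Step 4. Evaluate the standard form: now 4*x**2*sin(x) + 8*x*cos(x) - 8*sin(x) + ∫(-cos(2*x)/5) dx.
Step 5. Evaluate the standard form: now 4*x**2*sin(x) + 8*x*cos(x) - 8*sin(x) - sin(2*x)/10.
Answer: 4*x**2*sin(x) + 8*x*cos(x) - 8*sin(x) - sin(2*x)/10.


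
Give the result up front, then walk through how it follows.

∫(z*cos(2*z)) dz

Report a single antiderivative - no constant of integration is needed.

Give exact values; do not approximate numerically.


The answer is z*sin(2*z)/2 + cos(2*z)/4.
Step 1. Integrate ∫(z*cos(2*z)) dz by parts with u = z, dv = (cos(2*z)) dz, so v = sin(2*z)/2: now z*sin(2*z)/2 + ∫(-sin(2*z)/2) dz.
Step 2. Evaluate the standard form: now z*sin(2*z)/2 + cos(2*z)/4.
Answer: z*sin(2*z)/2 + cos(2*z)/4.


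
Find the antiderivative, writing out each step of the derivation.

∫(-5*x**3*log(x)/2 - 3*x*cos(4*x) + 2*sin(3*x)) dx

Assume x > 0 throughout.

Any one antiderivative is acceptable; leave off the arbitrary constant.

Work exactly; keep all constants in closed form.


Step 1. Rewrite: now ∫(-3*x*cos(4*x)) dx + ∫(-5*x**3*log(x)/2) dx + ∫(2*sin(3*x)) dx.
Step 2. Integrate ∫(-3*x*cos(4*x)) dx by parts with u = x, dv = (-3*cos(4*x)) dx, so v = -3*sin(4*x)/4: now -3*x*sin(4*x)/4 + ∫(-5*x**3*log(x)/2) dx + ∫(2*sin(3*x)) dx + ∫(3*sin(4*x)/4) dx.
Step 3. Evaluate the standard form: now -3*x*sin(4*x)/4 - 3*cos(4*x)/16 + ∫(-5*x**3*log(x)/2) dx + ∫(2*sin(3*x)) dx.
Step 4. Integrate ∫(-5*x**3*log(x)/2) dx by parts with u = log(x), dv = (-5*x**3/2) dx, so v = -5*x**4/8 [assuming x > 0]: now -5*x**4*log(x)/8 - 3*x*sin(4*x)/4 - 3*cos(4*x)/16 + ∫(5*x**3/8) dx + ∫(2*sin(3*x)) dx.
Step 5. Evaluate the standard form: now -5*x**4*log(x)/8 + 5*x**4/32 - 3*x*sin(4*x)/4 - 3*cos(4*x)/16 + ∫(2*sin(3*x)) dx.
Step 6. Evaluate the standard form: now -5*x**4*log(x)/8 + 5*x**4/32 - 3*x*sin(4*x)/4 - 2*cos(3*x)/3 - 3*cos(4*x)/16.
Answer: -5*x**4*log(x)/8 + 5*x**4/32 - 3*x*sin(4*x)/4 - 2*cos(3*x)/3 - 3*cos(4*x)/16.


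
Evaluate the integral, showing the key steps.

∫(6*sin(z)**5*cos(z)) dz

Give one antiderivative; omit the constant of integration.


Step 1. Substitute u = sin(z), turning ∫(6*sin(z)**5*cos(z)) dz into ∫(6*u**5) du: now ∫(6*u**5) du.
Step 2. Evaluate the standard form: now u**6.
Step 3. Substitute back u = sin(z): now sin(z)**6.
Answer: sin(z)**6.


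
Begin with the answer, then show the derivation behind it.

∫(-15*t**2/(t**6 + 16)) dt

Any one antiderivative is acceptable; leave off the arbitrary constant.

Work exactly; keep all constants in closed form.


The answer is -5*atan(t**3/4)/4.
Step 1. Substitute u = t**3, turning ∫(-15*t**2/(t**6 + 16)) dt into ∫(-5/(u**2 + 16)) du: now ∫(-5/(u**2 + 16)) du.
Step 2. Evaluate the standard form: now -5*atan(u/4)/4.
Step 3. Substitute back u = t**3: now -5*atan(t**3/4)/4.
Answer: -5*atan(t**3/4)/4.


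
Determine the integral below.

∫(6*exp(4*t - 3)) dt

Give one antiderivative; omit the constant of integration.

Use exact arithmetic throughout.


Answer: 3*exp(4*t - 3)/2.


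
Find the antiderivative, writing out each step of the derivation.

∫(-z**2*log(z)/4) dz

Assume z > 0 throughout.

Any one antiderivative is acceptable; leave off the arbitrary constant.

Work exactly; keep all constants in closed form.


Step 1. Integrate ∫(-z**2*log(z)/4) dz by parts with u = log(z), dv = (-z**2/4) dz, so v = -z**3/12 [assuming z > 0]: now -z**3*log(z)/12 + ∫(z**2/12) dz.
Step 2. Evaluate the standard form: now -z**3*log(z)/12 + z**3/36.
Answer: -z**3*log(z)/12 + z**3/36.


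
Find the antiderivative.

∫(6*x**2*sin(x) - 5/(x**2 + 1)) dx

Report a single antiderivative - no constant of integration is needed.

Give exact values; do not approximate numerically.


Answer: -6*x**2*cos(x) + 12*x*sin(x) + 12*cos(x) - 5*atan(x).


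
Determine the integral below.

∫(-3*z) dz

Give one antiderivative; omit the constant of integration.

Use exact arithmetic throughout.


Answer: -3*z**2/2.


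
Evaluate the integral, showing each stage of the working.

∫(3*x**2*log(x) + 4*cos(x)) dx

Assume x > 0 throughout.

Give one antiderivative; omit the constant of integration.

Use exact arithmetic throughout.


Step 1. Rewrite: now ∫(3*x**2*log(x)) dx + ∫(4*cos(x)) dx.
Step 2. Evaluate the standard form: now 4*sin(x) + ∫(3*x**2*log(x)) dx.
Step 3. Integrate ∫(3*x**2*log(x)) dx by parts with u = log(x), dv = (3*x**2) dx, so v = x**3 [assuming x > 0]: now x**3*log(x) + 4*sin(x) + ∫(-x**2) dx.
Step 4. Evaluate the standard form: now x**3*log(x) - x**3/3 + 4*sin(x).
Answer: x**3*log(x) - x**3/3 + 4*sin(x).


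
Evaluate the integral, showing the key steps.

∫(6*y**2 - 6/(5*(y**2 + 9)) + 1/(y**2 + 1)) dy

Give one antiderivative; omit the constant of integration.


Step 1. Rewrite: now ∫(6*y**2) dy + ∫(1/(y**2 + 1)) dy + ∫(-6/(5*(y**2 + 9))) dy.
Step 2. Evaluate the standard form: now 2*y**3 + ∫(1/(y**2 + 1)) dy + ∫(-6/(5*(y**2 + 9))) dy.
Step 3. Evaluate the standard form: now 2*y**3 - 2*atan(y/3)/5 + ∫(1/(y**2 + 1)) dy.
Step 4. Evaluate the standard form: now 2*y**3 - 2*atan(y/3)/5 + atan(y).
Answer: 2*y**3 - 2*atan(y/3)/5 + atan(y).


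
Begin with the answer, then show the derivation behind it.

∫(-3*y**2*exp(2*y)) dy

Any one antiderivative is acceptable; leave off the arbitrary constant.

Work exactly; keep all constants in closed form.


The answer is -3*y**2*exp(2*y)/2 + 3*y*exp(2*y)/2 - 3*exp(2*y)/4.
Step 1. Integrate ∫(-3*y**2*exp(2*y)) dy by parts with u = y**2, dv = (-3*exp(2*y)) dy, so v = -3*exp(2*y)/2: now -3*y**2*exp(2*y)/2 + ∫(3*y*exp(2*y)) dy.
Step 2. Integrate ∫(3*y*exp(2*y)) dy by parts with u = y, dv = (3*exp(2*y)) dy, so v = 3*exp(2*y)/2: now -3*y**2*exp(2*y)/2 + 3*y*exp(2*y)/2 + ∫(-3*exp(2*y)/2) dy.
Step 3. Evaluate the standard form: now -3*y**2*exp(2*y)/2 + 3*y*exp(2*y)/2 - 3*exp(2*y)/4.
Answer: -3*y**2*exp(2*y)/2 + 3*y*exp(2*y)/2 - 3*exp(2*y)/4.


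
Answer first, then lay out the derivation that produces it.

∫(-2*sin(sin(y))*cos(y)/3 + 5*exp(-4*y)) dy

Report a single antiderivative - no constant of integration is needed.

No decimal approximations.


The answer is 2*cos(sin(y))/3 - 5*exp(-4*y)/4.
Step 1. Rewrite: now ∫(-2*sin(sin(y))*cos(y)/3) dy + ∫(5*exp(-4*y)) dy.
Step 2. Evaluate the standard form: now ∫(-2*sin(sin(y))*cos(y)/3) dy - 5*exp(-4*y)/4.
Step 3. Substitute u = sin(y), turning ∫(-2*sin(sin(y))*cos(y)/3) dy into ∫(-2*sin(u)/3) du: now ∫(-2*sin(u)/3) du - 5*exp(-4*y)/4.
Step 4. Evaluate the standard form: now 2*cos(u)/3 - 5*exp(-4*y)/4.
Step 5. Substitute back u = sin(y): now 2*cos(sin(y))/3 - 5*exp(-4*y)/4.
Answer: 2*cos(sin(y))/3 - 5*exp(-4*y)/4.


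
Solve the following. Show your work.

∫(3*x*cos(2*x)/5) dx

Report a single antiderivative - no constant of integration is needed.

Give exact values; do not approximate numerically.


Step 1. Integrate ∫(3*x*cos(2*x)/5) dx by parts with u = x, dv = (3*cos(2*x)/5) dx, so v = 3*sin(2*x)/10: now 3*x*sin(2*x)/10 + ∫(-3*sin(2*x)/10) dx.
Step 2. Evaluate the standard form: now 3*x*sin(2*x)/10 + 3*cos(2*x)/20.
Answer: 3*x*sin(2*x)/10 + 3*cos(2*x)/20.


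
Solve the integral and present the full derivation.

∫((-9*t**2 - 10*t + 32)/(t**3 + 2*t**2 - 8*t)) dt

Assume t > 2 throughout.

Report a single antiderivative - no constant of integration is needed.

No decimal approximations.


Step 1. Decompose ∫((-9*t**2 - 10*t + 32)/(t**3 + 2*t**2 - 8*t)) dt by partial fractions, (-9*t**2 - 10*t + 32)/(t**3 + 2*t**2 - 8*t) = -3/(t + 4) - 2/(t - 2) - 4/t: now ∫(-4/t) dt + ∫(-2/(t - 2)) dt + ∫(-3/(t + 4)) dt.
Step 2. Evaluate the standard form [assuming t > -4]: now -3*log(t + 4) + ∫(-4/t) dt + ∫(-2/(t - 2)) dt.
Step 3. Evaluate the standard form [assuming t > 0]: now -4*log(t) - 3*log(t + 4) + ∫(-2/(t - 2)) dt.
Step 4. Evaluate the standard form [assuming t > 2]: now -4*log(t) - 2*log(t - 2) - 3*log(t + 4).
Answer: -4*log(t) - 2*log(t - 2) - 3*log(t + 4).


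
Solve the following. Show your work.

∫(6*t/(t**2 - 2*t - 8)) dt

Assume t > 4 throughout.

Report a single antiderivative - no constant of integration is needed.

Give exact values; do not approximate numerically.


Step 1. Decompose ∫(6*t/(t**2 - 2*t - 8)) dt by partial fractions, 6*t/(t**2 - 2*t - 8) = 2/(t + 2) + 4/(t - 4): now ∫(4/(t - 4)) dt + ∫(2/(t + 2)) dt.
Step 2. Evaluate the standard form [assuming t > -2]: now 2*log(t + 2) + ∫(4/(t - 4)) dt.
Step 3. Evaluate the standard form [assuming t > 4]: now 4*log(t - 4) + 2*log(t + 2).
Answer: 4*log(t - 4) + 2*log(t + 2).


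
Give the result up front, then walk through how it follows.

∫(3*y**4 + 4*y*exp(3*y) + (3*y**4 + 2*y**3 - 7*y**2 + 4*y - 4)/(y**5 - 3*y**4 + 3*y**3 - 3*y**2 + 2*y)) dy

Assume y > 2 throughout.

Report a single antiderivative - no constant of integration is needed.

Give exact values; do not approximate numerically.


The answer is 3*y**5/5 + 4*y*exp(3*y)/3 - 4*exp(3*y)/9 - 2*log(y) + 4*log(y - 2) + log(y - 1) + 2*atan(y).
Step 1. Rewrite: now ∫(3*y**4) dy + ∫(4*y*exp(3*y)) dy + ∫((3*y**4 + 2*y**3 - 7*y**2 + 4*y - 4)/(y**5 - 3*y**4 + 3*y**3 - 3*y**2 + 2*y)) dy.
Step 2. Decompose ∫((3*y**4 + 2*y**3 - 7*y**2 + 4*y - 4)/(y**5 - 3*y**4 + 3*y**3 - 3*y**2 + 2*y)) dy by partial fractions, (3*y**4 + 2*y**3 - 7*y**2 + 4*y - 4)/(y**5 - 3*y**4 + 3*y**3 - 3*y**2 + 2*y) = 2/(y**2 + 1) + 1/(y - 1) + 4/(y - 2) - 2/y: now ∫(-2/y) dy + ∫(3*y**4) dy + ∫(4*y*exp(3*y)) dy + ∫(4/(y - 2)) dy + ∫(1/(y - 1)) dy + ∫(2/(y**2 + 1)) dy.
Step 3. Evaluate the standard form [assuming y > 0]: now -2*log(y) + ∫(3*y**4) dy + ∫(4*y*exp(3*y)) dy + ∫(4/(y - 2)) dy + ∫(1/(y - 1)) dy + ∫(2/(y**2 + 1)) dy.
Step 4. Evaluate the standard form [assuming y > 1]: now -2*log(y) + log(y - 1) + ∫(3*y**4) dy + ∫(4*y*exp(3*y)) dy + ∫(4/(y - 2)) dy + ∫(2/(y**2 + 1)) dy.
Step 5. Evaluate the standard form [assuming y > 2]: now -2*log(y) + 4*log(y - 2) + log(y - 1) + ∫(3*y**4) dy + ∫(4*y*exp(3*y)) dy + ∫(2/(y**2 + 1)) dy.
Step 6. Evaluate the standard form: now -2*log(y) + 4*log(y - 2) + log(y - 1) + 2*atan(y) + ∫(3*y**4) dy + ∫(4*y*exp(3*y)) dy.
Step 7. Integrate ∫(4*y*exp(3*y)) dy by parts with u = y, dv = (4*exp(3*y)) dy, so v = 4*exp(3*y)/3: now 4*y*exp(3*y)/3 - 2*log(y) + 4*log(y - 2) + log(y - 1) + 2*atan(y) + ∫(3*y**4) dy + ∫(-4*exp(3*y)/3) dy.
Step 8. Evaluate the standard form: now 4*y*exp(3*y)/3 - 4*exp(3*y)/9 - 2*log(y) + 4*log(y - 2) + log(y - 1) + 2*atan(y) + ∫(3*y**4) dy.
Step 9. Evaluate the standard form: now 3*y**5/5 + 4*y*exp(3*y)/3 - 4*exp(3*y)/9 - 2*log(y) + 4*log(y - 2) + log(y - 1) + 2*atan(y).
Answer: 3*y**5/5 + 4*y*exp(3*y)/3 - 4*exp(3*y)/9 - 2*log(y) + 4*log(y - 2) + log(y - 1) + 2*atan(y).


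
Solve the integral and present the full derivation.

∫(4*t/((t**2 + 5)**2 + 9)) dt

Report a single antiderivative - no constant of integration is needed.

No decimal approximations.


Step 1. Substitute u = t**2 + 5, turning ∫(4*t/((t**2 + 5)**2 + 9)) dt into ∫(2/(u**2 + 9)) du: now ∫(2/(u**2 + 9)) du.
Step 2. Evaluate the standard form: now 2*atan(u/3)/3.
Step 3. Substitute back u = t**2 + 5: now 2*atan(t**2/3 + 5/3)/3.
Answer: 2*atan(t**2/3 + 5/3)/3.


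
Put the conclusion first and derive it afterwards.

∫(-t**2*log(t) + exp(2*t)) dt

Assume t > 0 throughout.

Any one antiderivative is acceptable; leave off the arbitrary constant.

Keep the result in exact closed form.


The answer is -t**3*log(t)/3 + t**3/9 + exp(2*t)/2.
Step 1. Rewrite: now ∫(-t**2*log(t)) dt + ∫(exp(2*t)) dt.
Step 2. Evaluate the standard form: now exp(2*t)/2 + ∫(-t**2*log(t)) dt.
Step 3. Integrate ∫(-t**2*log(t)) dt by parts with u = log(t), dv = (-t**2) dt, so v = -t**3/3 [assuming t > 0]: now -t**3*log(t)/3 + exp(2*t)/2 + ∫(t**2/3) dt.
Step 4. Evaluate the standard form: now -t**3*log(t)/3 + t**3/9 + exp(2*t)/2.
Answer: -t**3*log(t)/3 + t**3/9 + exp(2*t)/2.


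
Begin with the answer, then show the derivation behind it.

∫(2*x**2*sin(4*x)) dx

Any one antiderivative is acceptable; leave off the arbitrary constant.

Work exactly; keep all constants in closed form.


The answer is -x**2*cos(4*x)/2 + x*sin(4*x)/4 + cos(4*x)/16.
Step 1. Integrate ∫(2*x**2*sin(4*x)) dx by parts with u = x**2, dv = (2*sin(4*x)) dx, so v = -cos(4*x)/2: now -x**2*cos(4*x)/2 + ∫(x*cos(4*x)) dx.
Step 2. Integrate ∫(x*cos(4*x)) dx by parts with u = x, dv = (cos(4*x)) dx, so v = sin(4*x)/4: now -x**2*cos(4*x)/2 + x*sin(4*x)/4 + ∫(-sin(4*x)/4) dx.
Step 3. Evaluate the standard form: now -x**2*cos(4*x)/2 + x*sin(4*x)/4 + cos(4*x)/16.
Answer: -x**2*cos(4*x)/2 + x*sin(4*x)/4 + cos(4*x)/16.


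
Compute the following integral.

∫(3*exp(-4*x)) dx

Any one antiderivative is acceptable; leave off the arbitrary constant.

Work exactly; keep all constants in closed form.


Answer: -3*exp(-4*x)/4.


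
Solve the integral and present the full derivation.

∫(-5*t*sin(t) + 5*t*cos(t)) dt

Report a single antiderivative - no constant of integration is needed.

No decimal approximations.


Step 1. Rewrite: now ∫(-5*t*sin(t)) dt + ∫(5*t*cos(t)) dt.
Step 2. Integrate ∫(-5*t*sin(t)) dt by parts with u = t, dv = (-5*sin(t)) dt, so v = 5*cos(t): now 5*t*cos(t) + ∫(5*t*cos(t)) dt + ∫(-5*cos(t)) dt.
Step 3. Evaluate the standard form: now 5*t*cos(t) - 5*sin(t) + ∫(5*t*cos(t)) dt.
Step 4. Integrate ∫(5*t*cos(t)) dt by parts with u = t, dv = (5*cos(t)) dt, so v = 5*sin(t): now 5*t*sin(t) + 5*t*cos(t) - 5*sin(t) + ∫(-5*sin(t)) dt.
Step 5. Evaluate the standard form: now 5*t*sin(t) + 5*t*cos(t) - 5*sin(t) + 5*cos(t).
Answer: 5*t*sin(t) + 5*t*cos(t) - 5*sin(t) + 5*cos(t).


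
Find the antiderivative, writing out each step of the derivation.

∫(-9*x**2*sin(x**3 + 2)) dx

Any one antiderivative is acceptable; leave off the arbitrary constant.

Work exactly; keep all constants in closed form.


Step 1. Substitute u = x**3 + 2, turning ∫(-9*x**2*sin(x**3 + 2)) dx into ∫(-3*sin(u)) du: now ∫(-3*sin(u)) du.
Step 2. Evaluate the standard form: now 3*cos(u).
Step 3. Substitute back u = x**3 + 2: now 3*cos(x**3 + 2).
Answer: 3*cos(x**3 + 2).


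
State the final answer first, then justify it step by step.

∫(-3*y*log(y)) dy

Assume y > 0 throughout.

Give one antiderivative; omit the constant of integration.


The answer is -3*y**2*log(y)/2 + 3*y**2/4.
Step 1. Integrate ∫(-3*y*log(y)) dy by parts with u = log(y), dv = (-3*y) dy, so v = -3*y**2/2 [assuming y > 0]: now -3*y**2*log(y)/2 + ∫(3*y/2) dy.
Step 2. Evaluate the standard form: now -3*y**2*log(y)/2 + 3*y**2/4.
Answer: -3*y**2*log(y)/2 + 3*y**2/4.


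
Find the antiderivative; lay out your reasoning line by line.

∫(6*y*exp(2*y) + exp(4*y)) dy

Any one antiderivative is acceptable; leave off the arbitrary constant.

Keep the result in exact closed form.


Step 1. Rewrite: now ∫(6*y*exp(2*y)) dy + ∫(exp(4*y)) dy.
Step 2. Integrate ∫(6*y*exp(2*y)) dy by parts with u = y, dv = (6*exp(2*y)) dy, so v = 3*exp(2*y): now 3*y*exp(2*y) + ∫(-3*exp(2*y)) dy + ∫(exp(4*y)) dy.
Step 3. Evaluate the standard form: now 3*y*exp(2*y) - 3*exp(2*y)/2 + ∫(exp(4*y)) dy.
Step 4. Evaluate the standard form: now 3*y*exp(2*y) + exp(4*y)/4 - 3*exp(2*y)/2.
Answer: 3*y*exp(2*y) + exp(4*y)/4 - 3*exp(2*y)/2.


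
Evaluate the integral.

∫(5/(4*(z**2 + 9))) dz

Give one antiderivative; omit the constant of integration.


Answer: 5*atan(z/3)/12.


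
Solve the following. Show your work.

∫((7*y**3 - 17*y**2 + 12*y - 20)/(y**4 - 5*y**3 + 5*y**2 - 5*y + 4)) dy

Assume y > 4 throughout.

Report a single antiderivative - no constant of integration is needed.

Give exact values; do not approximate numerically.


Step 1. Decompose ∫((7*y**3 - 17*y**2 + 12*y - 20)/(y**4 - 5*y**3 + 5*y**2 - 5*y + 4)) dy by partial fractions, (7*y**3 - 17*y**2 + 12*y - 20)/(y**4 - 5*y**3 + 5*y**2 - 5*y + 4) = -1/(y**2 + 1) + 3/(y - 1) + 4/(y - 4): now ∫(4/(y - 4)) dy + ∫(3/(y - 1)) dy + ∫(-1/(y**2 + 1)) dy.
Step 2. Evaluate the standard form [assuming y > 4]: now 4*log(y - 4) + ∫(3/(y - 1)) dy + ∫(-1/(y**2 + 1)) dy.
Step 3. Evaluate the standard form [assuming y > 1]: now 4*log(y - 4) + 3*log(y - 1) + ∫(-1/(y**2 + 1)) dy.
Step 4. Evaluate the standard form: now 4*log(y - 4) + 3*log(y - 1) - atan(y).
Answer: 4*log(y - 4) + 3*log(y - 1) - atan(y).


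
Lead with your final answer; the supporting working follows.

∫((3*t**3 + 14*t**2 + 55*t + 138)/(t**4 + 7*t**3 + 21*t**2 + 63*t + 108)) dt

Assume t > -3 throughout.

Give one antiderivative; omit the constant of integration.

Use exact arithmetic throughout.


The answer is log(t + 3) + 2*log(t + 4) + 4*atan(t/3)/3.
Step 1. Decompose ∫((3*t**3 + 14*t**2 + 55*t + 138)/(t**4 + 7*t**3 + 21*t**2 + 63*t + 108)) dt by partial fractions, (3*t**3 + 14*t**2 + 55*t + 138)/(t**4 + 7*t**3 + 21*t**2 + 63*t + 108) = 4/(t**2 + 9) + 2/(t + 4) + 1/(t + 3): now ∫(1/(t + 3)) dt + ∫(2/(t + 4)) dt + ∫(4/(t**2 + 9)) dt.
Step 2. Evaluate the standard form [assuming t > -4]: now 2*log(t + 4) + ∫(1/(t + 3)) dt + ∫(4/(t**2 + 9)) dt.
Step 3. Evaluate the standard form [assuming t > -3]: now log(t + 3) + 2*log(t + 4) + ∫(4/(t**2 + 9)) dt.
Step 4. Evaluate the standard form: now log(t + 3) + 2*log(t + 4) + 4*atan(t/3)/3.
Answer: log(t + 3) + 2*log(t + 4) + 4*atan(t/3)/3.


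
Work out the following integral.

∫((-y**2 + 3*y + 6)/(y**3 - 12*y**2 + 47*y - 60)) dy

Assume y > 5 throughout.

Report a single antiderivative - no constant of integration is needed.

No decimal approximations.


Answer: -2*log(y - 5) - 2*log(y - 4) + 3*log(y - 3).


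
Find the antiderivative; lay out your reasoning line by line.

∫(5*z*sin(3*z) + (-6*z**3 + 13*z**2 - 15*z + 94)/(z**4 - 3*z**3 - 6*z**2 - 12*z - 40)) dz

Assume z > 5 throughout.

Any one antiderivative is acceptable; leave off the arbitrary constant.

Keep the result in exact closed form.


Step 1. Rewrite: now ∫(5*z*sin(3*z)) dz + ∫((-6*z**3 + 13*z**2 - 15*z + 94)/(z**4 - 3*z**3 - 6*z**2 - 12*z - 40)) dz.
Step 2. Integrate ∫(5*z*sin(3*z)) dz by parts with u = z, dv = (5*sin(3*z)) dz, so v = -5*cos(3*z)/3: now -5*z*cos(3*z)/3 + ∫((-6*z**3 + 13*z**2 - 15*z + 94)/(z**4 - 3*z**3 - 6*z**2 - 12*z - 40)) dz + ∫(5*cos(3*z)/3) dz.
Step 3. Evaluate the standard form: now -5*z*cos(3*z)/3 + 5*sin(3*z)/9 + ∫((-6*z**3 + 13*z**2 - 15*z + 94)/(z**4 - 3*z**3 - 6*z**2 - 12*z - 40)) dz.
Step 4. Decompose ∫((-6*z**3 + 13*z**2 - 15*z + 94)/(z**4 - 3*z**3 - 6*z**2 - 12*z - 40)) dz by partial fractions, (-6*z**3 + 13*z**2 - 15*z + 94)/(z**4 - 3*z**3 - 6*z**2 - 12*z - 40) = -3/(z**2 + 4) - 4/(z + 2) - 2/(z - 5): now -5*z*cos(3*z)/3 + 5*sin(3*z)/9 + ∫(-2/(z - 5)) dz + ∫(-4/(z + 2)) dz + ∫(-3/(z**2 + 4)) dz.
Step 5. Evaluate the standard form [assuming z > 5]: now -5*z*cos(3*z)/3 - 2*log(z - 5) + 5*sin(3*z)/9 + ∫(-4/(z + 2)) dz + ∫(-3/(z**2 + 4)) dz.
Step 6. Evaluate the standard form [assuming z > -2]: now -5*z*cos(3*z)/3 - 2*log(z - 5) - 4*log(z + 2) + 5*sin(3*z)/9 + ∫(-3/(z**2 + 4)) dz.
Step 7. Evaluate the standard form: now -5*z*cos(3*z)/3 - 2*log(z - 5) - 4*log(z + 2) + 5*sin(3*z)/9 - 3*atan(z/2)/2.
Answer: -5*z*cos(3*z)/3 - 2*log(z - 5) - 4*log(z + 2) + 5*sin(3*z)/9 - 3*atan(z/2)/2.


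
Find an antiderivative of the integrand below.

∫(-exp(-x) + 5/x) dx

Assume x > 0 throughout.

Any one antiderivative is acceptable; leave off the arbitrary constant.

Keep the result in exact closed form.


Answer: 5*log(x) + exp(-x).


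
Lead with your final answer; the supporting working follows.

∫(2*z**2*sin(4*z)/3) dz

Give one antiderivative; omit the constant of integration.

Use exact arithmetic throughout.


The answer is -z**2*cos(4*z)/6 + z*sin(4*z)/12 + cos(4*z)/48.
Step 1. Integrate ∫(2*z**2*sin(4*z)/3) dz by parts with u = z**2, dv = (2*sin(4*z)/3) dz, so v = -cos(4*z)/6: now -z**2*cos(4*z)/6 + ∫(z*cos(4*z)/3) dz.
Step 2. Integrate ∫(z*cos(4*z)/3) dz by parts with u = z, dv = (cos(4*z)/3) dz, so v = sin(4*z)/12: now -z**2*cos(4*z)/6 + z*sin(4*z)/12 + ∫(-sin(4*z)/12) dz.
Step 3. Evaluate the standard form: now -z**2*cos(4*z)/6 + z*sin(4*z)/12 + cos(4*z)/48.
Answer: -z**2*cos(4*z)/6 + z*sin(4*z)/12 + cos(4*z)/48.


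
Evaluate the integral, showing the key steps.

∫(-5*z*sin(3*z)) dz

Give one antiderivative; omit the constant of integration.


Step 1. Integrate ∫(-5*z*sin(3*z)) dz by parts with u = z, dv = (-5*sin(3*z)) dz, so v = 5*cos(3*z)/3: now 5*z*cos(3*z)/3 + ∫(-5*cos(3*z)/3) dz.
Step 2. Evaluate the standard form: now 5*z*cos(3*z)/3 - 5*sin(3*z)/9.
Answer: 5*z*cos(3*z)/3 - 5*sin(3*z)/9.


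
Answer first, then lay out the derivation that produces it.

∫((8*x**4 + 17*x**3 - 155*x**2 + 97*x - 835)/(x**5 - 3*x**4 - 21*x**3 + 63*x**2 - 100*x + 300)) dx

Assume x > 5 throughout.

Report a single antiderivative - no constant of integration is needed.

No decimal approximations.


The answer is 5*log(x - 5) + 4*log(x - 3) - log(x + 5) - atan(x/2)/2.
Step 1. Decompose ∫((8*x**4 + 17*x**3 - 155*x**2 + 97*x - 835)/(x**5 - 3*x**4 - 21*x**3 + 63*x**2 - 100*x + 300)) dx by partial fractions, (8*x**4 + 17*x**3 - 155*x**2 + 97*x - 835)/(x**5 - 3*x**4 - 21*x**3 + 63*x**2 - 100*x + 300) = -1/(x**2 + 4) - 1/(x + 5) + 4/(x - 3) + 5/(x - 5): now ∫(5/(x - 5)) dx + ∫(4/(x - 3)) dx + ∫(-1/(x + 5)) dx + ∫(-1/(x**2 + 4)) dx.
Step 2. Evaluate the standard form [assuming x > 3]: now 4*log(x - 3) + ∫(5/(x - 5)) dx + ∫(-1/(x + 5)) dx + ∫(-1/(x**2 + 4)) dx.
Step 3. Evaluate the standard form [assuming x > -5]: now 4*log(x - 3) - log(x + 5) + ∫(5/(x - 5)) dx + ∫(-1/(x**2 + 4)) dx.
Step 4. Evaluate the standard form [assuming x > 5]: now 5*log(x - 5) + 4*log(x - 3) - log(x + 5) + ∫(-1/(x**2 + 4)) dx.
Step 5. Evaluate the standard form: now 5*log(x - 5) + 4*log(x - 3) - log(x + 5) - atan(x/2)/2.
Answer: 5*log(x - 5) + 4*log(x - 3) - log(x + 5) - atan(x/2)/2.


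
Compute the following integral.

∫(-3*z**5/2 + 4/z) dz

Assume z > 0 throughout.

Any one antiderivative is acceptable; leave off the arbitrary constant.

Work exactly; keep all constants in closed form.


Answer: -z**6/4 + 4*log(z).


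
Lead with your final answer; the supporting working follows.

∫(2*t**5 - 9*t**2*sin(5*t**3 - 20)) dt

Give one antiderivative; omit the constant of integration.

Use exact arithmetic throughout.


The answer is t**6/3 + 3*cos(5*t**3 - 20)/5.
Step 1. Rewrite: now ∫(2*t**5) dt + ∫(-9*t**2*sin(5*t**3 - 20)) dt.
Step 2. Substitute u = t**3 - 4, turning ∫(-9*t**2*sin(5*t**3 - 20)) dt into ∫(-3*sin(5*u)) du: now ∫(2*t**5) dt + ∫(-3*sin(5*u)) du.
Step 3. Evaluate the standard form: now 3*cos(5*u)/5 + ∫(2*t**5) dt.
Step 4. Substitute back u = t**3 - 4: now 3*cos(5*t**3 - 20)/5 + ∫(2*t**5) dt.
Step 5. Evaluate the standard form: now t**6/3 + 3*cos(5*t**3 - 20)/5.
Answer: t**6/3 + 3*cos(5*t**3 - 20)/5.


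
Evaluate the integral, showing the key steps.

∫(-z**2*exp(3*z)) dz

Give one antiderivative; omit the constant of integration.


Step 1. Integrate ∫(-z**2*exp(3*z)) dz by parts with u = z**2, dv = (-exp(3*z)) dz, so v = -exp(3*z)/3: now -z**2*exp(3*z)/3 + ∫(2*z*exp(3*z)/3) dz.
Step 2. Integrate ∫(2*z*exp(3*z)/3) dz by parts with u = z, dv = (2*exp(3*z)/3) dz, so v = 2*exp(3*z)/9: now -z**2*exp(3*z)/3 + 2*z*exp(3*z)/9 + ∫(-2*exp(3*z)/9) dz.
Step 3. Evaluate the standard form: now -z**2*exp(3*z)/3 + 2*z*exp(3*z)/9 - 2*exp(3*z)/27.
Answer: -z**2*exp(3*z)/3 + 2*z*exp(3*z)/9 - 2*exp(3*z)/27.


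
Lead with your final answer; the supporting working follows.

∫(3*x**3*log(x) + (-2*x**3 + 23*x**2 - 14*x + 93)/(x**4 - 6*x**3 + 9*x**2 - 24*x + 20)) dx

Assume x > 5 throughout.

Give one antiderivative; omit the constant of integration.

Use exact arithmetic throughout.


The answer is 3*x**4*log(x)/4 - 3*x**4/16 + 3*log(x - 5) - 5*log(x - 1) + atan(x/2)/2.
Step 1. Rewrite: now ∫(3*x**3*log(x)) dx + ∫((-2*x**3 + 23*x**2 - 14*x + 93)/(x**4 - 6*x**3 + 9*x**2 - 24*x + 20)) dx.
Step 2. Integrate ∫(3*x**3*log(x)) dx by parts with u = log(x), dv = (3*x**3) dx, so v = 3*x**4/4 [assuming x > 0]: now 3*x**4*log(x)/4 + ∫(-3*x**3/4) dx + ∫((-2*x**3 + 23*x**2 - 14*x + 93)/(x**4 - 6*x**3 + 9*x**2 - 24*x + 20)) dx.
Step 3. Evaluate the standard form: now 3*x**4*log(x)/4 - 3*x**4/16 + ∫((-2*x**3 + 23*x**2 - 14*x + 93)/(x**4 - 6*x**3 + 9*x**2 - 24*x + 20)) dx.
Step 4. Decompose ∫((-2*x**3 + 23*x**2 - 14*x + 93)/(x**4 - 6*x**3 + 9*x**2 - 24*x + 20)) dx by partial fractions, (-2*x**3 + 23*x**2 - 14*x + 93)/(x**4 - 6*x**3 + 9*x**2 - 24*x + 20) = 1/(x**2 + 4) - 5/(x - 1) + 3/(x - 5): now 3*x**4*log(x)/4 - 3*x**4/16 + ∫(3/(x - 5)) dx + ∫(-5/(x - 1)) dx + ∫(1/(x**2 + 4)) dx.
Step 5. Evaluate the standard form [assuming x > 1]: now 3*x**4*log(x)/4 - 3*x**4/16 - 5*log(x - 1) + ∫(3/(x - 5)) dx + ∫(1/(x**2 + 4)) dx.
Step 6. Evaluate the standard form [assuming x > 5]: now 3*x**4*log(x)/4 - 3*x**4/16 + 3*log(x - 5) - 5*log(x - 1) + ∫(1/(x**2 + 4)) dx.
Step 7. Evaluate the standard form: now 3*x**4*log(x)/4 - 3*x**4/16 + 3*log(x - 5) - 5*log(x - 1) + atan(x/2)/2.
Answer: 3*x**4*log(x)/4 - 3*x**4/16 + 3*log(x - 5) - 5*log(x - 1) + atan(x/2)/2.


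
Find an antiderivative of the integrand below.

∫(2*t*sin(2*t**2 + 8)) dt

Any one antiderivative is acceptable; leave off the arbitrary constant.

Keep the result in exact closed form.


Answer: -cos(2*t**2 + 8)/2.


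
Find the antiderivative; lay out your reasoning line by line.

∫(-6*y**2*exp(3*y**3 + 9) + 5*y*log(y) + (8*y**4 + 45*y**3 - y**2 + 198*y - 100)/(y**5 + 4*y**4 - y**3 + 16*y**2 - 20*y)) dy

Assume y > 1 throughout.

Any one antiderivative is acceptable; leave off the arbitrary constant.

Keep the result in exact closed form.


Step 1. Rewrite: now ∫(5*y*log(y)) dy + ∫(-6*y**2*exp(3*y**3 + 9)) dy + ∫((8*y**4 + 45*y**3 - y**2 + 198*y - 100)/(y**5 + 4*y**4 - y**3 + 16*y**2 - 20*y)) dy.
Step 2. Substitute u = y**3 + 3, turning ∫(-6*y**2*exp(3*y**3 + 9)) dy into ∫(-2*exp(3*u)) du: now ∫(5*y*log(y)) dy + ∫((8*y**4 + 45*y**3 - y**2 + 198*y - 100)/(y**5 + 4*y**4 - y**3 + 16*y**2 - 20*y)) dy + ∫(-2*exp(3*u)) du.
Step 3. Evaluate the standard form: now -2*exp(3*u)/3 + ∫(5*y*log(y)) dy + ∫((8*y**4 + 45*y**3 - y**2 + 198*y - 100)/(y**5 + 4*y**4 - y**3 + 16*y**2 - 20*y)) dy.
Step 4. Substitute back u = y**3 + 3: now -2*exp(3*y**3 + 9)/3 + ∫(5*y*log(y)) dy + ∫((8*y**4 + 45*y**3 - y**2 + 198*y - 100)/(y**5 + 4*y**4 - y**3 + 16*y**2 - 20*y)) dy.
Step 5. Decompose ∫((8*y**4 + 45*y**3 - y**2 + 198*y - 100)/(y**5 + 4*y**4 - y**3 + 16*y**2 - 20*y)) dy by partial fractions, (8*y**4 + 45*y**3 - y**2 + 198*y - 100)/(y**5 + 4*y**4 - y**3 + 16*y**2 - 20*y) = -2/(y**2 + 4) - 2/(y + 5) + 5/(y - 1) + 5/y: now -2*exp(3*y**3 + 9)/3 + ∫(5/y) dy + ∫(5*y*log(y)) dy + ∫(5/(y - 1)) dy + ∫(-2/(y + 5)) dy + ∫(-2/(y**2 + 4)) dy.
Step 6. Evaluate the standard form [assuming y > -5]: now -2*exp(3*y**3 + 9)/3 - 2*log(y + 5) + ∫(5/y) dy + ∫(5*y*log(y)) dy + ∫(5/(y - 1)) dy + ∫(-2/(y**2 + 4)) dy.
Step 7. Evaluate the standard form [assuming y > 0]: now -2*exp(3*y**3 + 9)/3 + 5*log(y) - 2*log(y + 5) + ∫(5*y*log(y)) dy + ∫(5/(y - 1)) dy + ∫(-2/(y**2 + 4)) dy.
Step 8. Evaluate the standard form [assuming y > 1]: now -2*exp(3*y**3 + 9)/3 + 5*log(y) + 5*log(y - 1) - 2*log(y + 5) + ∫(5*y*log(y)) dy + ∫(-2/(y**2 + 4)) dy.
Step 9. Evaluate the standard form: now -2*exp(3*y**3 + 9)/3 + 5*log(y) + 5*log(y - 1) - 2*log(y + 5) - atan(y/2) + ∫(5*y*log(y)) dy.
Step 10. Integrate ∫(5*y*log(y)) dy by parts with u = log(y), dv = (5*y) dy, so v = 5*y**2/2 [assuming y > 0]: now 5*y**2*log(y)/2 - 2*exp(3*y**3 + 9)/3 + 5*log(y) + 5*log(y - 1) - 2*log(y + 5) - atan(y/2) + ∫(-5*y/2) dy.
Step 11. Evaluate the standard form: now 5*y**2*log(y)/2 - 5*y**2/4 - 2*exp(3*y**3 + 9)/3 + 5*log(y) + 5*log(y - 1) - 2*log(y + 5) - atan(y/2).
Answer: 5*y**2*log(y)/2 - 5*y**2/4 - 2*exp(3*y**3 + 9)/3 + 5*log(y) + 5*log(y - 1) - 2*log(y + 5) - atan(y/2).


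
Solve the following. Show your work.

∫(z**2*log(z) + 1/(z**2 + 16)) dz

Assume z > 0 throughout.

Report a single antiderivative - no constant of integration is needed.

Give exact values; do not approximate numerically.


Step 1. Rewrite: now ∫(z**2*log(z)) dz + ∫(1/(z**2 + 16)) dz.
Step 2. Integrate ∫(z**2*log(z)) dz by parts with u = log(z), dv = (z**2) dz, so v = z**3/3 [assuming z > 0]: now z**3*log(z)/3 + ∫(-z**2/3) dz + ∫(1/(z**2 + 16)) dz.
Step 3. Evaluate the standard form: now z**3*log(z)/3 - z**3/9 + ∫(1/(z**2 + 16)) dz.
Step 4. Evaluate the standard form: now z**3*log(z)/3 - z**3/9 + atan(z/4)/4.
Answer: z**3*log(z)/3 - z**3/9 + atan(z/4)/4.
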